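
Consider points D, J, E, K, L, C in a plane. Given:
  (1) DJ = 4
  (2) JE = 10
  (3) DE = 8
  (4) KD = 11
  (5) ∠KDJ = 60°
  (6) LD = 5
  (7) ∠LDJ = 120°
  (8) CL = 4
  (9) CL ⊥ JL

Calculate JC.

Step 1: By the law of cosines on triangle LDJ: LJ² = 5² + 4² − 2·5·4·cos(120°) = 61, so LJ = √61.
Step 2: By the law of cosines on triangle JLC: JC² = √61² + 4² − 2·√61·4·cos(90°) = 77, so JC = √77.

Therefore, the length of JC = √77.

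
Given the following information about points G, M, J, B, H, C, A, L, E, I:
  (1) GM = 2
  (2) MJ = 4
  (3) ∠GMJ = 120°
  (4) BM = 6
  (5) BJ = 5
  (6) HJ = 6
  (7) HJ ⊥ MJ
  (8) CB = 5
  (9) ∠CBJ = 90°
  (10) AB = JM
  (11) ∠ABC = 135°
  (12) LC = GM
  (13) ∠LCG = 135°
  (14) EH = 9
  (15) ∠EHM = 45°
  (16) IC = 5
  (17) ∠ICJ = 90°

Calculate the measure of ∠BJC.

Step 1: By the law of cosines on triangle JBC: JC² = 5² + 5² − 2·5·5·cos(90°) = 50, so JC = 5·√2.
Step 2: By the inverse law of cosines on triangle BJC: cos(∠BJC) = (5² + (5·√2)² − 5²) / (2·5·5·√2) = 50/70.71 = 0.7071, so ∠BJC = 45°.

Therefore, the measure of angle ∠BJC = 45°.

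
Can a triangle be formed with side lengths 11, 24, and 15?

Yes.
The triangle inequality requires that the sum of any two sides exceeds the third.
Here 11 + 15 = 26 > 24, so the condition is met.

Yes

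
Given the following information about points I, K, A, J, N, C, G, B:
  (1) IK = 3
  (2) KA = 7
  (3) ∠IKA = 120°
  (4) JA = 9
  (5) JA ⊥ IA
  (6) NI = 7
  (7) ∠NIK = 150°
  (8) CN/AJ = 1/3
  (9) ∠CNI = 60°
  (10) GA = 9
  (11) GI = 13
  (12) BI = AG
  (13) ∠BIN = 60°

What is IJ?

Step 1: By the law of cosines on triangle IKA: IA² = 3² + 7² − 2·3·7·cos(120°) = 79, so IA = √79.
Step 2: By the law of cosines on triangle IAJ: IJ² = √79² + 9² − 2·√79·9·cos(90°) = 160, so IJ = 4·√10.

Therefore, the length of IJ = 4·√10.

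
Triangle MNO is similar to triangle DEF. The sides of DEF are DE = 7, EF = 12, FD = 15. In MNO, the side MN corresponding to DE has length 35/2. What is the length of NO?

Since the triangles are similar, the ratio of corresponding sides is constant.
Scale factor k = MN / DE = 35/2 / 7 = 5/2
NO = k * EF = 5/2 * 12 = 30

30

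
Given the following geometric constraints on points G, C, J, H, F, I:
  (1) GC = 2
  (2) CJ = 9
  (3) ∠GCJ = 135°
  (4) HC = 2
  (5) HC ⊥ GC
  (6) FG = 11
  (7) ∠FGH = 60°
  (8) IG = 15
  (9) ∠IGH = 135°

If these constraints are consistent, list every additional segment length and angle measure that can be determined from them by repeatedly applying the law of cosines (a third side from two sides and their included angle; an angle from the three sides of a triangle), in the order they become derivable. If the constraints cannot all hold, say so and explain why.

The constraints are consistent. Derivable facts, in order:
After 1 step:
- GH = 2·√2
- GJ ≈ 10.51
After 2 steps:
- HF ≈ 9.89
- HI ≈ 17.12
- ∠CGH = 45°
- ∠CGJ = 37.27°
- ∠CHG = 45°
- ∠CJG = 7.73°
After 3 steps:
- ∠FHG = 105.67°
- ∠GFH = 14.33°
- ∠GHI = 38.29°
- ∠GIH = 6.71°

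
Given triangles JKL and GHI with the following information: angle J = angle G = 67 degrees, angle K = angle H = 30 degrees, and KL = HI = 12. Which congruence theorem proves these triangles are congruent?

The given information provides:
angle J = angle G = 67 degrees, angle K = angle H = 30 degrees, and KL = HI = 12
This matches the AAS congruence theorem.
Two pairs of corresponding angles and a non-included side are equal (Angle-Angle-Side).

AAS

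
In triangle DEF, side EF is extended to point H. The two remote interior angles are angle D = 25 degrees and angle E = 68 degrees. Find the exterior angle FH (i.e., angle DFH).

Exterior angle = 25 + 68 = 93 degrees (exterior angle theorem).

93 degrees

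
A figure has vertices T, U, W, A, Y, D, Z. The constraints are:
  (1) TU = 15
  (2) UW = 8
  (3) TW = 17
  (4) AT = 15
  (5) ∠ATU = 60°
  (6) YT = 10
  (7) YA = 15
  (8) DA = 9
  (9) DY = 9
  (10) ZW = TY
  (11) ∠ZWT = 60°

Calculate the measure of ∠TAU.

Step 1: By the law of cosines on triangle ATU: AU² = 15² + 15² − 2·15·15·cos(60°) = 225, so AU = 15.
Step 2: By the inverse law of cosines on triangle TAU: cos(∠TAU) = (15² + 15² − 15²) / (2·15·15) = 225/450 = 0.5, so ∠TAU = 60°.

Therefore, the measure of angle ∠TAU = 60°.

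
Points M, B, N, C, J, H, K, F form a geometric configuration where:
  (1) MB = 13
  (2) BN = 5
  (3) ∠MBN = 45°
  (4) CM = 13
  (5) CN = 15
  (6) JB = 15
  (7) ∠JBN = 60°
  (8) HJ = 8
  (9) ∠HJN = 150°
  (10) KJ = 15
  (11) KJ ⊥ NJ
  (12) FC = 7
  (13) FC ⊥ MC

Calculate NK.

Step 1: By the law of cosines on triangle JBN: JN² = 15² + 5² − 2·15·5·cos(60°) = 175, so JN = 5·√7.
Step 2: By the law of cosines on triangle NJK: NK² = (5·√7)² + 15² − 2·5·√7·15·cos(90°) = 400, so NK = 20.

Therefore, the length of NK = 20.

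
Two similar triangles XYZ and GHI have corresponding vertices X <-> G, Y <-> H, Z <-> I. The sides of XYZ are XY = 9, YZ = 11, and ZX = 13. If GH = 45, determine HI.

Similar triangles have proportional sides. Setting up the proportion:
GH / XY = HI / YZ
45 / 9 = HI / 11
HI = 11 * 45 / 9 = 55.

55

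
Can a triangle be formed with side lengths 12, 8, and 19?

Check all three triangle inequalities:
12 + 8 = 20 > 19 ✓
12 + 19 = 31 > 8 ✓
8 + 19 = 27 > 12 ✓
All conditions hold, so these sides form a valid triangle.

Yes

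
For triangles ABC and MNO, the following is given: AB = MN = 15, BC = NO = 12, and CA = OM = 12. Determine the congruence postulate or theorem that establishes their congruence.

The given information provides:
AB = MN = 15, BC = NO = 12, and CA = OM = 12
This matches the SSS congruence theorem.
All three pairs of corresponding sides are equal (Side-Side-Side).

SSS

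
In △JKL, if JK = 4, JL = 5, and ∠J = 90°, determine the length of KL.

Since angle J = 90°, this is a right triangle and the law of cosines reduces to the Pythagorean theorem.
KL^2 = 4^2 + 5^2 = 41
KL = sqrt(41)

sqrt(41)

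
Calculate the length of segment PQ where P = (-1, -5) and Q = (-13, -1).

d = sqrt((-12)^2 + (4)^2) = sqrt(160) = 4*sqrt(10)

4*sqrt(10)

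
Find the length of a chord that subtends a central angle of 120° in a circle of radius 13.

Drop a perpendicular from the center to the chord, bisecting both the chord and the central angle.
Each half-chord = r sin(θ/2) = 13 sin(60°).
The full chord = 2 × 13 × sin(60°) = 13*sqrt(3).

13*sqrt(3)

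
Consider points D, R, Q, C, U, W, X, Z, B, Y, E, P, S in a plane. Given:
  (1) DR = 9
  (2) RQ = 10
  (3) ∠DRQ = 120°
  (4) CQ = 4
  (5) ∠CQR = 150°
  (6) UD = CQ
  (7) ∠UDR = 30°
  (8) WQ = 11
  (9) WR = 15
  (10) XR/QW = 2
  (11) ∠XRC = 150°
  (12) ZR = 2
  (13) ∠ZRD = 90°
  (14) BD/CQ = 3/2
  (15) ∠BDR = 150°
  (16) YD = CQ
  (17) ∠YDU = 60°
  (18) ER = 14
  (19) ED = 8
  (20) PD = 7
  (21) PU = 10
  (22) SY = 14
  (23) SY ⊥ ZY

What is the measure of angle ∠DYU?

From the given relations: YD = CQ = 4; UD = CQ = 4.
Step 1: By the law of cosines on triangle YDU: YU² = 4² + 4² − 2·4·4·cos(60°) = 16, so YU = 4.
Step 2: By the inverse law of cosines on triangle DYU: cos(∠DYU) = (4² + 4² − 4²) / (2·4·4) = 16/32 = 0.5, so ∠DYU = 60°.

Therefore, the measure of angle ∠DYU = 60°.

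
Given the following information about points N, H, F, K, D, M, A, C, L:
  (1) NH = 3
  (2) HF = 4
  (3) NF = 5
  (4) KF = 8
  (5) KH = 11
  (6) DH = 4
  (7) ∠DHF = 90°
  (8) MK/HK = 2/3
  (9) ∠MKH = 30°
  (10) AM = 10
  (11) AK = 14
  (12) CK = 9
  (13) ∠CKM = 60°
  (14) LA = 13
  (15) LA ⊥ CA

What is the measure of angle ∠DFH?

Step 1: By the law of cosines on triangle FHD: FD² = 4² + 4² − 2·4·4·cos(90°) = 32, so FD = 4·√2.
Step 2: By the inverse law of cosines on triangle DFH: cos(∠DFH) = ((4·√2)² + 4² − 4²) / (2·4·√2·4) = 32/45.25 = 0.7071, so ∠DFH = 45°.

Therefore, the measure of angle ∠DFH = 45°.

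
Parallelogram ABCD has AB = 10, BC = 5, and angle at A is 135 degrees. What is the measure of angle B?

Consecutive angles are supplementary: angle B = 180 - 135 = 45 degrees.

45 degrees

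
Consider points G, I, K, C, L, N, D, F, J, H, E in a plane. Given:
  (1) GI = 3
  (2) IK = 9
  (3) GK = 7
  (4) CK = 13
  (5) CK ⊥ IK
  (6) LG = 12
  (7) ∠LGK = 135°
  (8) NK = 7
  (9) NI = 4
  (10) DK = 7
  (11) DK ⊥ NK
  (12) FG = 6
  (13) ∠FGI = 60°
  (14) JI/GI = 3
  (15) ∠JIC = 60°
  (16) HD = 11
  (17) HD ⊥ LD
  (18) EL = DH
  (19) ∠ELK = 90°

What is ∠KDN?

Step 1: By the law of cosines on triangle DKN: DN² = 7² + 7² − 2·7·7·cos(90°) = 98, so DN = 7·√2.
Step 2: By the inverse law of cosines on triangle KDN: cos(∠KDN) = (7² + (7·√2)² − 7²) / (2·7·7·√2) = 98/138.59 = 0.7071, so ∠KDN = 45°.

Therefore, the measure of angle ∠KDN = 45°.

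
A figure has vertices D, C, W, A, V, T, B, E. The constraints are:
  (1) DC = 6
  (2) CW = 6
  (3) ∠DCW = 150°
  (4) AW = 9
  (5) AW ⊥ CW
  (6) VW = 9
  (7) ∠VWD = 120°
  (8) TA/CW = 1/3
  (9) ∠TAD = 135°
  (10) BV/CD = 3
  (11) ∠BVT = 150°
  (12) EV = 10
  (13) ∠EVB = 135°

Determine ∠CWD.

Step 1: By the law of cosines on triangle WCD: WD² = 6² + 6² − 2·6·6·cos(150°) = 134.35, so WD ≈ 11.59.
Step 2: By the inverse law of cosines on triangle CWD: cos(∠CWD) = (6² + 11.59² − 6²) / (2·6·11.59) = 134.35/139.09 = 0.9659, so ∠CWD = 15°.

Therefore, the measure of angle ∠CWD = 15°.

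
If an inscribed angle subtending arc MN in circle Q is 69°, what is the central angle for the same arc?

Central angle = 2 × 69° = 138° (inscribed angle theorem).

138°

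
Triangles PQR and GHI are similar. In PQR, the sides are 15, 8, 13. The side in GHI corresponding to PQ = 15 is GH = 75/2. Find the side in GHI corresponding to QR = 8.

Since the triangles are similar, the ratio of corresponding sides is constant.
Scale factor k = GH / PQ = 75/2 / 15 = 5/2
HI = k * QR = 5/2 * 8 = 20

20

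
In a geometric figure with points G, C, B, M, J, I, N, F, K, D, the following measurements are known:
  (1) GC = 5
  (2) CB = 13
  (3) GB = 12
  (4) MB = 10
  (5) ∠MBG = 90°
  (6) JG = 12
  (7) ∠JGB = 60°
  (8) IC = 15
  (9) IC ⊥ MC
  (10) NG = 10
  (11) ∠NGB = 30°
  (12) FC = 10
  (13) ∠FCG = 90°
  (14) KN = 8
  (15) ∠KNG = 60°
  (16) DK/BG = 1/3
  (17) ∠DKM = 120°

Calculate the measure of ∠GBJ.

Step 1: By the law of cosines on triangle BGJ: BJ² = 12² + 12² − 2·12·12·cos(60°) = 144, so BJ = 12.
Step 2: By the inverse law of cosines on triangle GBJ: cos(∠GBJ) = (12² + 12² − 12²) / (2·12·12) = 144/288 = 0.5, so ∠GBJ = 60°.

Therefore, the measure of angle ∠GBJ = 60°.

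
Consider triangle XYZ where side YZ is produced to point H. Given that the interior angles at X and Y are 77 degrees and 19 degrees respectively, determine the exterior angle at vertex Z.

Exterior angle = 77 + 19 = 96 degrees (exterior angle theorem).

96 degrees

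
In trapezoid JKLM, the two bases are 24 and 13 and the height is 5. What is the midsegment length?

The midsegment of a trapezoid = (base1 + base2) / 2
midsegment = (24 + 13) / 2
midsegment = 37 / 2
midsegment = 37/2

37/2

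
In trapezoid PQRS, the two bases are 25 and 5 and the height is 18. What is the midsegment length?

The midsegment (median) of a trapezoid connects the midpoints of the non-parallel sides.
Its length is the average of the two bases: (25 + 5) / 2 = 15.

15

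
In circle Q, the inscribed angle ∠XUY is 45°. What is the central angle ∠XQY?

Central angle = 2 × 45° = 90° (inscribed angle theorem).

90°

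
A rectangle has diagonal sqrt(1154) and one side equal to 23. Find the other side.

Using the Pythagorean theorem: d^2 = a^2 + b^2
b^2 = d^2 - a^2
b^2 = 1154 - 529
b^2 = 625
b = sqrt(625) = 25

25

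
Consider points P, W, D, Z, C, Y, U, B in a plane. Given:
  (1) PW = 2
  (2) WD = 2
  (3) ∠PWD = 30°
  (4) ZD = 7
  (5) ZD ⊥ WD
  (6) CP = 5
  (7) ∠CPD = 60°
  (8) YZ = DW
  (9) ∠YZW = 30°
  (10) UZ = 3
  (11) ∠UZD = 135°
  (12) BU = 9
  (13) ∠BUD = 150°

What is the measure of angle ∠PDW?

Step 1: By the law of cosines on triangle DWP: DP² = 2² + 2² − 2·2·2·cos(30°) = 1.07, so DP ≈ 1.04.
Step 2: By the inverse law of cosines on triangle PDW: cos(∠PDW) = (1.04² + 2² − 2²) / (2·1.04·2) = 1.07/4.14 = 0.2588, so ∠PDW = 75°.

Therefore, the measure of angle ∠PDW = 75°.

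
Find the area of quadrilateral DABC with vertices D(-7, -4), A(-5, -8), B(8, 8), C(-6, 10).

Using the Shoelace formula for a quadrilateral (vertices in order):
Area = (1/2)|sum of (x_i * y_(i+1) - x_(i+1) * y_i)|
Terms: (-7*-8 - -5*-4) = 36, (-5*8 - 8*-8) = 24, (8*10 - -6*8) = 128, (-6*-4 - -7*10) = 94
Sum = 282
Area = (1/2)(282) = 141

141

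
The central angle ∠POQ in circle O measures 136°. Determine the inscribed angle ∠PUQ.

An inscribed angle intercepts an arc from a point on the circle, while the central angle intercepts the same arc from the center.
The inscribed angle is always half the central angle: 136° / 2 = 68°.

68°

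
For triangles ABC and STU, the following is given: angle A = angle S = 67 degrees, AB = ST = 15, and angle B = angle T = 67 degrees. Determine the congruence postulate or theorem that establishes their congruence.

The given information provides:
angle A = angle S = 67 degrees, AB = ST = 15, and angle B = angle T = 67 degrees
This matches the ASA congruence theorem.
Two pairs of corresponding angles and the included side are equal (Angle-Side-Angle).

ASA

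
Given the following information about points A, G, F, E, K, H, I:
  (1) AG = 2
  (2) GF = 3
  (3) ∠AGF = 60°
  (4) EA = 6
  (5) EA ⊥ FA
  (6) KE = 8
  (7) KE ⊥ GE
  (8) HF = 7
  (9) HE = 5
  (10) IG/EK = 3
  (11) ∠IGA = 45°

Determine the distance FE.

Step 1: By the law of cosines on triangle FGA: FA² = 3² + 2² − 2·3·2·cos(60°) = 7, so FA = √7.
Step 2: By the law of cosines on triangle FAE: FE² = √7² + 6² − 2·√7·6·cos(90°) = 43, so FE = √43.

Therefore, the length of FE = √43.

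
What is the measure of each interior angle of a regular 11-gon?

Each interior angle of a regular n-gon is (n - 2) * 180 / n.
For n = 11: (11 - 2) * 180 / 11 = 1620/11 = 1620/11 degrees.

1620/11 degrees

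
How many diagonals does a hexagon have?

Total line segments between 6 vertices = C(6,2) = 15.
Subtract the 6 sides: 15 - 6 = 9 diagonals.

9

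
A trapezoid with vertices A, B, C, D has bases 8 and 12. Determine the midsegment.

midsegment = (8 + 12) / 2 = 20 / 2 = 10

10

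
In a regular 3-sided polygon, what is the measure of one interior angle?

Each interior angle of a regular n-gon is (n - 2) * 180 / n.
For n = 3: (3 - 2) * 180 / 3 = 180/3 = 60 degrees.

60 degrees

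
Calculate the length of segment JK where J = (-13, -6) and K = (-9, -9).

d = sqrt((-9 - -13)^2 + (-9 - -6)^2)
d = sqrt(4^2 + -3^2)
d = sqrt(16 + 9)
d = sqrt(25) = 5

5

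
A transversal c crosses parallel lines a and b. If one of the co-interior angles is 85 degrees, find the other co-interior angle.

Co-interior angles (same-side interior) formed by parallel lines and a transversal are supplementary (sum to 180 degrees).
The given angle is 85 degrees.
The co-interior angle = 180 - 85 = 95 degrees.

95 degrees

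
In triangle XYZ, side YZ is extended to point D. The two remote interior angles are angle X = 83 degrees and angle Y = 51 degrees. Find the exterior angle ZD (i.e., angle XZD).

By the exterior angle theorem, an exterior angle of a triangle equals the sum of the two remote interior angles.
Exterior angle = angle X + angle Y
Exterior angle = 83 + 51 = 134 degrees

134 degrees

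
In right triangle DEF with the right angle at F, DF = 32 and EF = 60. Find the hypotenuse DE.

By the Pythagorean theorem: DE^2 = DF^2 + EF^2
DE^2 = 32^2 + 60^2 = 1024 + 3600 = 4624
DE = sqrt(4624) = 68

68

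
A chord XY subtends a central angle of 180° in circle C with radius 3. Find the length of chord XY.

Chord = 2(3) sin(90°) = 6

6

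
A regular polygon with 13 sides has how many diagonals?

Each of the 13 vertices connects to 10 non-adjacent vertices via diagonals.
Total connections = 13 × 10 = 130, but each diagonal is counted twice.
Number of diagonals = 130 / 2 = 65.

65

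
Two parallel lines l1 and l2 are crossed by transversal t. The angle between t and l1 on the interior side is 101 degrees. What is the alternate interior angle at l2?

Alternate interior angles lie on opposite sides of the transversal, between the parallel lines.
By the alternate interior angle theorem, they are equal: 101 degrees.

101 degrees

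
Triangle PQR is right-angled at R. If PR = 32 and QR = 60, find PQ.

PQ = sqrt(32^2 + 60^2) = sqrt(4624) = 68

68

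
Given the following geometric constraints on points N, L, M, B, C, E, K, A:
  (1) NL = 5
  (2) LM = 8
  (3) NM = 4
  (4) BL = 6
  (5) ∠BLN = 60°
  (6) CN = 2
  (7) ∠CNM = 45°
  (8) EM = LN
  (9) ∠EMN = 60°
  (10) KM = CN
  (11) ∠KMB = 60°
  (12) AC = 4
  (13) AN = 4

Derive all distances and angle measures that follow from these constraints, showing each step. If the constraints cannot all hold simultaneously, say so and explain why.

The constraints are consistent.

From the given relations:
  EM = LN = 5
  KM = CN = 2

Step 1: From NL = 5, LB = 6, and ∠NLB = 60°, by the law of cosines:
  NB² = NL² + LB² - 2·NL·LB·cos(60°) = 25 + 36 - 30 = 31
  NB = √31

Step 2: From NM = 4, ME = 5, and ∠NME = 60°, by the law of cosines:
  NE² = NM² + ME² - 2·NM·ME·cos(60°) = 16 + 25 - 20 = 21
  NE = √21

Step 3: From MN = 4, NC = 2, and ∠MNC = 45°, by the law of cosines:
  MC² = MN² + NC² - 2·MN·NC·cos(45°) = 16 + 4 - 11.31 = 8.686
  MC ≈ 2.95

Step 4: From NA = 4, NC = 2, AC = 4, by the inverse law of cosines:
  cos(∠ANC) = (NA² + NC² - AC²) / (2·NA·NC)
  ∠ANC = 75.52°

Step 5: From NL = 5, NM = 4, LM = 8, by the inverse law of cosines:
  cos(∠LNM) = (NL² + NM² - LM²) / (2·NL·NM)
  ∠LNM = 125.1°

Step 6: From LM = 8, LN = 5, MN = 4, by the inverse law of cosines:
  cos(∠MLN) = (LM² + LN² - MN²) / (2·LM·LN)
  ∠MLN = 24.15°

Step 7: From ML = 8, MN = 4, LN = 5, by the inverse law of cosines:
  cos(∠LMN) = (ML² + MN² - LN²) / (2·ML·MN)
  ∠LMN = 30.75°

Step 8: From CA = 4, CN = 2, AN = 4, by the inverse law of cosines:
  cos(∠ACN) = (CA² + CN² - AN²) / (2·CA·CN)
  ∠ACN = 75.52°

Step 9: From AC = 4, AN = 4, CN = 2, by the inverse law of cosines:
  cos(∠CAN) = (AC² + AN² - CN²) / (2·AC·AN)
  ∠CAN = 28.96°

Step 10: From NB = √31, NL = 5, BL = 6, by the inverse law of cosines:
  cos(∠BNL) = (NB² + NL² - BL²) / (2·NB·NL)
  ∠BNL = 68.95°

Step 11: From NE = √21, NM = 4, EM = 5, by the inverse law of cosines:
  cos(∠ENM) = (NE² + NM² - EM²) / (2·NE·NM)
  ∠ENM = 70.89°

Step 12: From MC = 2.95, MN = 4, CN = 2, by the inverse law of cosines:
  cos(∠CMN) = (MC² + MN² - CN²) / (2·MC·MN)
  ∠CMN = 28.68°

Step 13: From BL = 6, BN = √31, LN = 5, by the inverse law of cosines:
  cos(∠LBN) = (BL² + BN² - LN²) / (2·BL·BN)
  ∠LBN = 51.05°

Step 14: From CM = 2.95, CN = 2, MN = 4, by the inverse law of cosines:
  cos(∠MCN) = (CM² + CN² - MN²) / (2·CM·CN)
  ∠MCN = 106.32°

Step 15: From EM = 5, EN = √21, MN = 4, by the inverse law of cosines:
  cos(∠MEN) = (EM² + EN² - MN²) / (2·EM·EN)
  ∠MEN = 49.11°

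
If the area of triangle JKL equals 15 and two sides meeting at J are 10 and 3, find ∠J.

Area = (1/2) * a * b * sin(C)
sin(C) = 2 * Area / (a * b)
sin(C) = 2 * 15 / (10 * 3)
sin(C) = 1
C = arcsin(1) = 90°

90°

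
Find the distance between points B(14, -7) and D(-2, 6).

d = sqrt((-2 - 14)^2 + (6 - -7)^2)
d = sqrt(-16^2 + 13^2)
d = sqrt(256 + 169)
d = sqrt(425) = 5*sqrt(17)

5*sqrt(17)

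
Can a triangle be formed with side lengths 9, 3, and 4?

Check the triangle inequality: 3 + 4 = 7 ≤ 9.
Since the sum of two sides does not exceed the third, no triangle can be formed.

No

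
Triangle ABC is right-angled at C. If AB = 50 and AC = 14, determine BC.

By the Pythagorean theorem: BC^2 = AB^2 - AC^2
BC^2 = 50^2 - 14^2 = 2500 - 196 = 2304
BC = sqrt(2304) = 48

48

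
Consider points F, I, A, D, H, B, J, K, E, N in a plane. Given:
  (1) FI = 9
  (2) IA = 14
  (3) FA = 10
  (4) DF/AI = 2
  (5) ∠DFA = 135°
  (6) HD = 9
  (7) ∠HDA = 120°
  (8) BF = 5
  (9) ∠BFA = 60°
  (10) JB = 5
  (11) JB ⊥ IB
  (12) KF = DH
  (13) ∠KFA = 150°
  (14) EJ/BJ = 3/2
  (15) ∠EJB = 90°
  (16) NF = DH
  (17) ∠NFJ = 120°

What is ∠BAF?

Step 1: By the law of cosines on triangle AFB: AB² = 10² + 5² − 2·10·5·cos(60°) = 75, so AB = 5·√3.
Step 2: By the inverse law of cosines on triangle BAF: cos(∠BAF) = ((5·√3)² + 10² − 5²) / (2·5·√3·10) = 150/173.21 = 0.866, so ∠BAF = 30°.

Therefore, the measure of angle ∠BAF = 30°.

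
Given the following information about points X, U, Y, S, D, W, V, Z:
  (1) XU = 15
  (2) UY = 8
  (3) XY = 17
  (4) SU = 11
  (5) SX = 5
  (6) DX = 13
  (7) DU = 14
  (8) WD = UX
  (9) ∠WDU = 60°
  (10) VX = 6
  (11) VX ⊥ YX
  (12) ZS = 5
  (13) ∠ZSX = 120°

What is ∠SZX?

Step 1: By the law of cosines on triangle ZSX: ZX² = 5² + 5² − 2·5·5·cos(120°) = 75, so ZX = 5·√3.
Step 2: By the inverse law of cosines on triangle SZX: cos(∠SZX) = (5² + (5·√3)² − 5²) / (2·5·5·√3) = 75/86.6 = 0.866, so ∠SZX = 30°.

Therefore, the measure of angle ∠SZX = 30°.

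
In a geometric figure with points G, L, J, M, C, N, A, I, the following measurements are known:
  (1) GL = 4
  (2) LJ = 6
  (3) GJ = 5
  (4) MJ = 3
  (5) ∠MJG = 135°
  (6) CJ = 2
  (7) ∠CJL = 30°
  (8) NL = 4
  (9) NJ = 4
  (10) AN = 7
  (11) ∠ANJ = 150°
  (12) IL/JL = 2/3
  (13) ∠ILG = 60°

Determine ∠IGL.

From the given relations: IL = 2/3·JL = 2/3·6 = 4.
Step 1: By the law of cosines on triangle GLI: GI² = 4² + 4² − 2·4·4·cos(60°) = 16, so GI = 4.
Step 2: By the inverse law of cosines on triangle IGL: cos(∠IGL) = (4² + 4² − 4²) / (2·4·4) = 16/32 = 0.5, so ∠IGL = 60°.

Therefore, the measure of angle ∠IGL = 60°.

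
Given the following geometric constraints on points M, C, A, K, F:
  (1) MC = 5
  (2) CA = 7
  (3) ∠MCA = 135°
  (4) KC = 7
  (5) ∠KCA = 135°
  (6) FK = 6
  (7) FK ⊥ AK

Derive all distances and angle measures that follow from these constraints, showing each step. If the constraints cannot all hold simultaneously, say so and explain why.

The constraints are consistent.

Step 1: From MC = 5, CA = 7, and ∠MCA = 135°, by the law of cosines:
  MA² = MC² + CA² - 2·MC·CA·cos(135°) = 25 + 49 + 49.5 = 123.5
  MA ≈ 11.11

Step 2: From AC = 7, CK = 7, and ∠ACK = 135°, by the law of cosines:
  AK² = AC² + CK² - 2·AC·CK·cos(135°) = 49 + 49 + 69.3 = 167.3
  AK ≈ 12.93

Step 3: From AK = 12.93, KF = 6, and ∠AKF = 90°, by the law of cosines:
  AF² = AK² + KF² - 2·AK·KF·cos(90°) = 167.3 + 36 - 0 = 203.3
  AF ≈ 14.26

Step 4: From MA = 11.11, MC = 5, AC = 7, by the inverse law of cosines:
  cos(∠AMC) = (MA² + MC² - AC²) / (2·MA·MC)
  ∠AMC = 26.45°

Step 5: From AC = 7, AK = 12.93, CK = 7, by the inverse law of cosines:
  cos(∠CAK) = (AC² + AK² - CK²) / (2·AC·AK)
  ∠CAK = 22.5°

Step 6: From AC = 7, AM = 11.11, CM = 5, by the inverse law of cosines:
  cos(∠CAM) = (AC² + AM² - CM²) / (2·AC·AM)
  ∠CAM = 18.55°

Step 7: From KA = 12.93, KC = 7, AC = 7, by the inverse law of cosines:
  cos(∠AKC) = (KA² + KC² - AC²) / (2·KA·KC)
  ∠AKC = 22.5°

Step 8: From AF = 14.26, AK = 12.93, FK = 6, by the inverse law of cosines:
  cos(∠FAK) = (AF² + AK² - FK²) / (2·AF·AK)
  ∠FAK = 24.89°

Step 9: From FA = 14.26, FK = 6, AK = 12.93, by the inverse law of cosines:
  cos(∠AFK) = (FA² + FK² - AK²) / (2·FA·FK)
  ∠AFK = 65.11°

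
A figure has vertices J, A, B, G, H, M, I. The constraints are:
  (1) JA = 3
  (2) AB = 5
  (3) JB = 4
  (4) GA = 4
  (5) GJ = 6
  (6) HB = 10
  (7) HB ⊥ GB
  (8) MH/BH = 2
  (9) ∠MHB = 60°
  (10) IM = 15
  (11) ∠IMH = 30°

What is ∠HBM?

From the given relations: MH = 2·BH = 2·10 = 20.
Step 1: By the law of cosines on triangle BHM: BM² = 10² + 20² − 2·10·20·cos(60°) = 300, so BM = 10·√3.
Step 2: By the inverse law of cosines on triangle HBM: cos(∠HBM) = (10² + (10·√3)² − 20²) / (2·10·10·√3) = 0/346.41 = 0, so ∠HBM = 90°.

Therefore, the measure of angle ∠HBM = 90°.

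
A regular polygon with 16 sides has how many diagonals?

The number of diagonals in an n-gon is n(n - 3)/2.
For n = 16: 16(16 - 3)/2 = 16 × 13 / 2 = 104.

104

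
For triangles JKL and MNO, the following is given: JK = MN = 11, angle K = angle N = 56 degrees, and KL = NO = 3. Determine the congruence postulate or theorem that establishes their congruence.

The given information matches SAS: Two pairs of corresponding sides and the included angle are equal (Side-Angle-Side).

SAS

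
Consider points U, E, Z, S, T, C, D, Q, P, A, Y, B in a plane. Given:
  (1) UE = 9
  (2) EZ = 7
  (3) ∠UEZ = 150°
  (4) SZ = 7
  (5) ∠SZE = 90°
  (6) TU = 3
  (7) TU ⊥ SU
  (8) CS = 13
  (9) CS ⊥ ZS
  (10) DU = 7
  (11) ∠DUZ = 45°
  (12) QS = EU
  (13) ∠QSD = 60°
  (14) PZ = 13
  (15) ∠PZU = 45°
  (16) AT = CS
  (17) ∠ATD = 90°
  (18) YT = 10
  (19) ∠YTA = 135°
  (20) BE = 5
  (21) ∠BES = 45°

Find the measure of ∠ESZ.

Step 1: By the law of cosines on triangle SZE: SE² = 7² + 7² − 2·7·7·cos(90°) = 98, so SE = 7·√2.
Step 2: By the inverse law of cosines on triangle ESZ: cos(∠ESZ) = ((7·√2)² + 7² − 7²) / (2·7·√2·7) = 98/138.59 = 0.7071, so ∠ESZ = 45°.

Therefore, the measure of angle ∠ESZ = 45°.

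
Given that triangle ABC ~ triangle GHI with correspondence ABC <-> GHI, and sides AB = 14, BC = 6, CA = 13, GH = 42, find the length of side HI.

k = 42/14 = 3. HI = 3 * 6 = 18.

18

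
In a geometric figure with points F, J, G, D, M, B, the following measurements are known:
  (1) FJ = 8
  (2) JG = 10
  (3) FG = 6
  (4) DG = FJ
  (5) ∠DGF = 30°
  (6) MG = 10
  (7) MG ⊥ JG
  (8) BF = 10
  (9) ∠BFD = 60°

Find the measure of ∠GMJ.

Step 1: By the law of cosines on triangle MGJ: MJ² = 10² + 10² − 2·10·10·cos(90°) = 200, so MJ = 10·√2.
Step 2: By the inverse law of cosines on triangle GMJ: cos(∠GMJ) = (10² + (10·√2)² − 10²) / (2·10·10·√2) = 200/282.84 = 0.7071, so ∠GMJ = 45°.

Therefore, the measure of angle ∠GMJ = 45°.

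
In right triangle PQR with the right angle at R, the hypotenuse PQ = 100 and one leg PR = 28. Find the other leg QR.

By the Pythagorean theorem: QR^2 = PQ^2 - PR^2
QR^2 = 100^2 - 28^2 = 10000 - 784 = 9216
QR = sqrt(9216) = 96

96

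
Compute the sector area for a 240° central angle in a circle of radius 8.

Sector area = πr² × θ/360
= π × 8² × 2/3
= π × 64 × 2/3
= 128*pi/3

128*pi/3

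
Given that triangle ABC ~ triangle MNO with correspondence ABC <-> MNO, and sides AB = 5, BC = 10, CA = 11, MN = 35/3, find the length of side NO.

Similar triangles have proportional sides. Setting up the proportion:
MN / AB = NO / BC
35/3 / 5 = NO / 10
NO = 10 * 35/3 / 5 = 70/3.

70/3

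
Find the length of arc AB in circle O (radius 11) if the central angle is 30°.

Arc length = 2πr × θ/360
= 2π × 11 × 1/12
= 11*pi/6

11*pi/6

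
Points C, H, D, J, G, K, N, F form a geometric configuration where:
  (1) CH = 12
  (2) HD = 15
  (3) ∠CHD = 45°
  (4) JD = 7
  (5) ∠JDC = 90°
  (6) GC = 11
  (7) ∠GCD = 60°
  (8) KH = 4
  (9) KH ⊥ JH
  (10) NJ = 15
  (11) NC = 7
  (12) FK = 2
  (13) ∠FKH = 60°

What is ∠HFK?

Step 1: By the law of cosines on triangle FKH: FH² = 2² + 4² − 2·2·4·cos(60°) = 12, so FH = 2·√3.
Step 2: By the inverse law of cosines on triangle HFK: cos(∠HFK) = ((2·√3)² + 2² − 4²) / (2·2·√3·2) = 0/13.86 = 0, so ∠HFK = 90°.

Therefore, the measure of angle ∠HFK = 90°.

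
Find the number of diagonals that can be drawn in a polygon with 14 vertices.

Total line segments between 14 vertices = C(14,2) = 91.
Subtract the 14 sides: 91 - 14 = 77 diagonals.

77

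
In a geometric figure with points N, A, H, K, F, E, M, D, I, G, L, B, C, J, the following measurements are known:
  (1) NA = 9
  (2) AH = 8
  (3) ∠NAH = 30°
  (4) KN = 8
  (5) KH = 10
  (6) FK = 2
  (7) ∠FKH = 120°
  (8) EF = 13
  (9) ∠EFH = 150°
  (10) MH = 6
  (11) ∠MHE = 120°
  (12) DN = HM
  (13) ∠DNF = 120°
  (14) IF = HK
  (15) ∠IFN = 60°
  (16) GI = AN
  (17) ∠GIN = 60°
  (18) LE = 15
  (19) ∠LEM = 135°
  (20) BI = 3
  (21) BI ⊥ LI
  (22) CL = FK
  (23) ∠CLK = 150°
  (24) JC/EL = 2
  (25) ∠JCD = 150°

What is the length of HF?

Step 1: By the law of cosines on triangle HKF: HF² = 10² + 2² − 2·10·2·cos(120°) = 124, so HF = 2·√31.

Therefore, the length of HF = 2·√31.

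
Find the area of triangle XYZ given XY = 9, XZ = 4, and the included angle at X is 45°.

Area = (1/2) * XY * XZ * sin(X)
Area = (1/2) * 9 * 4 * sin(45°)
Area = (1/2) * 9 * 4 * sqrt(2)/2
Area = 9*sqrt(2)

9*sqrt(2)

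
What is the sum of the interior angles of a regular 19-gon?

The sum of interior angles of an n-sided polygon is (n - 2) * 180.
For n = 19: (19 - 2) * 180 = 17 * 180 = 3060 degrees.

3060 degrees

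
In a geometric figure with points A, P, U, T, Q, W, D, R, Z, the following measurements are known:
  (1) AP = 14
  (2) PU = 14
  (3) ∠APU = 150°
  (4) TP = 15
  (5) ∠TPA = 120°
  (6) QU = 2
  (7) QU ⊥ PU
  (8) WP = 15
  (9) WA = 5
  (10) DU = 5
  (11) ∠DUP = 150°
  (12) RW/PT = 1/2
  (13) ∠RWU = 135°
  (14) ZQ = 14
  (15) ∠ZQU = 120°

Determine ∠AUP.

Step 1: By the law of cosines on triangle UPA: UA² = 14² + 14² − 2·14·14·cos(150°) = 731.48, so UA ≈ 27.05.
Step 2: By the inverse law of cosines on triangle AUP: cos(∠AUP) = (27.05² + 14² − 14²) / (2·27.05·14) = 731.48/757.29 = 0.9659, so ∠AUP = 15°.

Therefore, the measure of angle ∠AUP = 15°.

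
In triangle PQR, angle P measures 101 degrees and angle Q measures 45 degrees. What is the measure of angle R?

By the triangle angle sum property, the three interior angles of any triangle add up to 180°.
We know angle P = 101° and angle Q = 45°, so their sum is 146°.
Therefore angle R = 180° - 146° = 34°.

34 degrees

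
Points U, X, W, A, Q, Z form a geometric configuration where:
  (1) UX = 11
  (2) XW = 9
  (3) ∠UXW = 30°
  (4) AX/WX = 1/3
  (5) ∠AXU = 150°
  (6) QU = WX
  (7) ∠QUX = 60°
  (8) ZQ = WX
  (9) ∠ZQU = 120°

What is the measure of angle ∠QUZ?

From the given relations: QU = WX = 9; ZQ = WX = 9.
Step 1: By the law of cosines on triangle UQZ: UZ² = 9² + 9² − 2·9·9·cos(120°) = 243, so UZ = 9·√3.
Step 2: By the inverse law of cosines on triangle QUZ: cos(∠QUZ) = (9² + (9·√3)² − 9²) / (2·9·9·√3) = 243/280.59 = 0.866, so ∠QUZ = 30°.

Therefore, the measure of angle ∠QUZ = 30°.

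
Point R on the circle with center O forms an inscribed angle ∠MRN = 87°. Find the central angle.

The inscribed angle theorem states that a central angle is always twice any inscribed angle that subtends the same arc.
Since the inscribed angle is 87°, the central angle = 2 × 87° = 174°.

174°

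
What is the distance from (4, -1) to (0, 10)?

d = sqrt((0 - 4)^2 + (10 - -1)^2)
d = sqrt(-4^2 + 11^2)
d = sqrt(16 + 121)
d = sqrt(137)

sqrt(137)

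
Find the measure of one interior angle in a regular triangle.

Each interior angle of a regular n-gon is (n - 2) * 180 / n.
For n = 3: (3 - 2) * 180 / 3 = 180/3 = 60 degrees.

60 degrees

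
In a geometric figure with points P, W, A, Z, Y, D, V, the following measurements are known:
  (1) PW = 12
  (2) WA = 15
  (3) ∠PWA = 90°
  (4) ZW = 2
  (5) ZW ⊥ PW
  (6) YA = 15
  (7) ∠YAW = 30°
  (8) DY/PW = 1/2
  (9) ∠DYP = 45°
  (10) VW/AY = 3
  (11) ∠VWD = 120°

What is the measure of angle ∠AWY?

Step 1: By the law of cosines on triangle WAY: WY² = 15² + 15² − 2·15·15·cos(30°) = 60.29, so WY ≈ 7.76.
Step 2: By the inverse law of cosines on triangle AWY: cos(∠AWY) = (15² + 7.76² − 15²) / (2·15·7.76) = 60.29/232.94 = 0.2588, so ∠AWY = 75°.

Therefore, the measure of angle ∠AWY = 75°.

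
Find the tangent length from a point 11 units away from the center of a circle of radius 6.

The tangent, radius, and line from the external point to the center form a right triangle.
The right angle is where the tangent meets the radius.
By the Pythagorean theorem: tangent² + 6² = 11²
tangent² = 121 - 36 = 85
tangent = sqrt(85)

sqrt(85)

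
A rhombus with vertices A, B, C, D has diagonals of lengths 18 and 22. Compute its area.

Area of a rhombus = (d1 * d2) / 2
Area = (18 * 22) / 2
Area = 396 / 2
Area = 198

198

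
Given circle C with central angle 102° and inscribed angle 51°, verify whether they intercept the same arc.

By the inscribed angle theorem, if both angles subtend the same arc, the inscribed angle must be half the central angle.
Half of 102° = 51°, which equals the given inscribed angle of 51°.
Therefore, yes, they correspond to the same arc.

Yes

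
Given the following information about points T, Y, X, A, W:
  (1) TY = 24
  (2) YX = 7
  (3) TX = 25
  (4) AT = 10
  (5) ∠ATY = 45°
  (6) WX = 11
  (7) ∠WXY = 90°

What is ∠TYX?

Step 1: By the inverse law of cosines on triangle TYX: cos(∠TYX) = (24² + 7² − 25²) / (2·24·7) = 0/336 = 0, so ∠TYX = 90°.

Therefore, the measure of angle ∠TYX = 90°.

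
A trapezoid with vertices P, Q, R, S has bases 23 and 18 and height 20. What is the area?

Area of a trapezoid = (base1 + base2) * height / 2
Area = (23 + 18) * 20 / 2
Area = 41 * 20 / 2
Area = 820 / 2
Area = 410

410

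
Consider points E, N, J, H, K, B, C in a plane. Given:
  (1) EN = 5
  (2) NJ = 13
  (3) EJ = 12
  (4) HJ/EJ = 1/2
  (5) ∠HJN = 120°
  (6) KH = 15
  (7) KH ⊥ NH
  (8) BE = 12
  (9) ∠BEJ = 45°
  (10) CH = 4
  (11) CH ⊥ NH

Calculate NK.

From the given relations: HJ = 1/2·EJ = 1/2·12 = 6.
Step 1: By the law of cosines on triangle NJH: NH² = 13² + 6² − 2·13·6·cos(120°) = 283, so NH ≈ 16.82.
Step 2: By the law of cosines on triangle NHK: NK² = 16.82² + 15² − 2·16.82·15·cos(90°) = 508, so NK = 2·√127.

Therefore, the length of NK = 2·√127.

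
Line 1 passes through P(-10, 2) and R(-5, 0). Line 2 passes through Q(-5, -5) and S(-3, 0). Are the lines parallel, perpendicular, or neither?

Slope of line 1: m1 = (0 - 2)/(-5 - -10) = -2/5 = -2/5
Slope of line 2: m2 = (0 - -5)/(-3 - -5) = 5/2 = 5/2
m1 * m2 = (-2/5) * (5/2) = -1 = -1, so the lines are perpendicular.

Perpendicular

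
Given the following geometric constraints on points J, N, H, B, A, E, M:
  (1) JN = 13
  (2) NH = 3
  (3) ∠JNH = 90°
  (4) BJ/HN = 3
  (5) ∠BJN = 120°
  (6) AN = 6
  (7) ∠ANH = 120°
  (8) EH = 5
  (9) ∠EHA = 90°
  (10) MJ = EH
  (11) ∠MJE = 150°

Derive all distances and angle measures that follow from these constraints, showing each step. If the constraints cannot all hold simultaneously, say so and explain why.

The constraints are consistent.

From the given relations:
  BJ = 3·HN = 3·3 = 9
  MJ = EH = 5

Step 1: From JN = 13, NH = 3, and ∠JNH = 90°, by the law of cosines:
  JH² = JN² + NH² - 2·JN·NH·cos(90°) = 169 + 9 - 0 = 178
  JH = √178

Step 2: From NJ = 13, JB = 9, and ∠NJB = 120°, by the law of cosines:
  NB² = NJ² + JB² - 2·NJ·JB·cos(120°) = 169 + 81 + 117 = 367
  NB ≈ 19.16

Step 3: From HN = 3, NA = 6, and ∠HNA = 120°, by the law of cosines:
  HA² = HN² + NA² - 2·HN·NA·cos(120°) = 9 + 36 + 18 = 63
  HA = 3·√7

Step 4: From AH = 3·√7, HE = 5, and ∠AHE = 90°, by the law of cosines:
  AE² = AH² + HE² - 2·AH·HE·cos(90°) = 63 + 25 - 0 = 88
  AE = 2·√22

Step 5: From JH = √178, JN = 13, HN = 3, by the inverse law of cosines:
  cos(∠HJN) = (JH² + JN² - HN²) / (2·JH·JN)
  ∠HJN = 12.99°

Step 6: From NB = 19.16, NJ = 13, BJ = 9, by the inverse law of cosines:
  cos(∠BNJ) = (NB² + NJ² - BJ²) / (2·NB·NJ)
  ∠BNJ = 24.01°

Step 7: From HA = 3·√7, HN = 3, AN = 6, by the inverse law of cosines:
  cos(∠AHN) = (HA² + HN² - AN²) / (2·HA·HN)
  ∠AHN = 40.89°

Step 8: From HJ = √178, HN = 3, JN = 13, by the inverse law of cosines:
  cos(∠JHN) = (HJ² + HN² - JN²) / (2·HJ·HN)
  ∠JHN = 77.01°

Step 9: From BJ = 9, BN = 19.16, JN = 13, by the inverse law of cosines:
  cos(∠JBN) = (BJ² + BN² - JN²) / (2·BJ·BN)
  ∠JBN = 35.99°

Step 10: From AH = 3·√7, AN = 6, HN = 3, by the inverse law of cosines:
  cos(∠HAN) = (AH² + AN² - HN²) / (2·AH·AN)
  ∠HAN = 19.11°

Step 11: From AE = 2·√22, AH = 3·√7, EH = 5, by the inverse law of cosines:
  cos(∠EAH) = (AE² + AH² - EH²) / (2·AE·AH)
  ∠EAH = 32.21°

Step 12: From EA = 2·√22, EH = 5, AH = 3·√7, by the inverse law of cosines:
  cos(∠AEH) = (EA² + EH² - AH²) / (2·EA·EH)
  ∠AEH = 57.79°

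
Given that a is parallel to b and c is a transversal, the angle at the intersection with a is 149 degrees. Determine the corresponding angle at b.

Corresponding angles formed by parallel lines and a transversal are equal.
The given angle is 149 degrees.
The corresponding angle = 149 degrees.

149 degrees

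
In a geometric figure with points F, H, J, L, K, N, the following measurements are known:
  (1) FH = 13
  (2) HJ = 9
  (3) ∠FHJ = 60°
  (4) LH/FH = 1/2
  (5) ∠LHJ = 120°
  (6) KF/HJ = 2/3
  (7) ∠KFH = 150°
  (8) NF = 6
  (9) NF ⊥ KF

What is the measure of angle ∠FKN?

From the given relations: KF = 2/3·HJ = 2/3·9 = 6.
Step 1: By the law of cosines on triangle KFN: KN² = 6² + 6² − 2·6·6·cos(90°) = 72, so KN = 6·√2.
Step 2: By the inverse law of cosines on triangle FKN: cos(∠FKN) = (6² + (6·√2)² − 6²) / (2·6·6·√2) = 72/101.82 = 0.7071, so ∠FKN = 45°.

Therefore, the measure of angle ∠FKN = 45°.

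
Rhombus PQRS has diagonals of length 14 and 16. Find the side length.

Half-diagonals are 7 and 8. side = sqrt(7^2 + 8^2) = sqrt(113)

sqrt(113)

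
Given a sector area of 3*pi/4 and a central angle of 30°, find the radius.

Sector area A = πr² × θ/360, so r² = 360A / (πθ).
r² = 360 × 3*pi/4 / (π × 30)
r² = 9
r = 3

3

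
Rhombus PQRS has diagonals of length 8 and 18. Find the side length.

In a rhombus, the diagonals bisect each other perpendicularly, creating four congruent right triangles.
Each triangle has legs 4 (half of 8) and 9 (half of 18).
The hypotenuse of each right triangle is a side of the rhombus:
side = sqrt(4^2 + 9^2) = sqrt(97)

sqrt(97)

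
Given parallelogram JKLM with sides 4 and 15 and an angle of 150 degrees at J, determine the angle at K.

Consecutive angles are supplementary: angle K = 180 - 150 = 30 degrees.

30 degrees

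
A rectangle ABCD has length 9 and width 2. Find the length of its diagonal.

Using the Pythagorean theorem:
d² = 9² + 2² = 81 + 4 = 85
d = sqrt(85)

sqrt(85)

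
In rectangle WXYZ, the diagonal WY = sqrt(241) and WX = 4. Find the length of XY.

The diagonal of a rectangle forms a right triangle with the two sides.
Rearranging the Pythagorean theorem: missing side = sqrt(d^2 - known^2).
= sqrt(241 - 16) = sqrt(225) = 15.

15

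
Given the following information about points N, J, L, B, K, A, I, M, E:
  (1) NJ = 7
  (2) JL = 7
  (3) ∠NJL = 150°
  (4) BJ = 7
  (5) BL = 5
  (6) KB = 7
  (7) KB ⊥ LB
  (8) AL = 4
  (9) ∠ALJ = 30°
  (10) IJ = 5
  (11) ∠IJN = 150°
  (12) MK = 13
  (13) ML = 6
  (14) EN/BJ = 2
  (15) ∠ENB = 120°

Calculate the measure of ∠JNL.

Step 1: By the law of cosines on triangle NJL: NL² = 7² + 7² − 2·7·7·cos(150°) = 182.87, so NL ≈ 13.52.
Step 2: By the inverse law of cosines on triangle JNL: cos(∠JNL) = (7² + 13.52² − 7²) / (2·7·13.52) = 182.87/189.32 = 0.9659, so ∠JNL = 15°.

Therefore, the measure of angle ∠JNL = 15°.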